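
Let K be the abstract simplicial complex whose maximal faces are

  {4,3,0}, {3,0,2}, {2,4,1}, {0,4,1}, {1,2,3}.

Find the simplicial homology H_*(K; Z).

Take the total order 0 < 1 < 2 < 3 < 4 on the vertex set. Then K (dimension 2) consists of the simplices:

  0-simplices (5): [0], [1], [2], [3], [4]
  1-simplices (10): [0,1], [0,2], [0,3], [0,4], [1,2], [1,3], [1,4], [2,3], [2,4], [3,4]
  2-simplices (5): [0,1,4], [0,2,3], [0,3,4], [1,2,3], [1,2,4]

Hence C_0 ≅ Z^5, C_1 ≅ Z^10, C_2 ≅ Z^5.

Boundary ∂_1: C_1 → C_0 sends each edge [p,q] (with p < q) to q − p.
As a 5×10 matrix over Z this has rank 4, with invariant factors (1,1,1,1).

∂_2: C_2 → C_1 acts by ∂[p,q,r] = [q,r] − [p,r] + [p,q]. For instance
  ∂[0,3,4] = [3,4] − [0,4] + [0,3],
  ∂[1,2,3] = [2,3] − [1,3] + [1,2].
As a 10×5 matrix over Z this has rank 5, with invariant factors (1,1,1,1,1).

Reading off H_k = ker ∂_k / im ∂_{k+1}:

  H_0: rank C_0 − rank ∂_1 = 5 − 4 = 1, and the invariant factors of ∂_1 are all 1, so H_0 = Z.
  H_1: rank ker ∂_1 − rank ∂_2 = (10 − 4) − 5 = 1, and the invariant factors of ∂_2 are all 1, so H_1 = Z.
  H_2: rank ker ∂_2 − rank ∂_3 = (5 − 5) − 0 = 0, and there is no ∂_3, so H_2 = 0.

(K is a triangulation of the Möbius band.)

H_0 = Z,  H_1 = Z,  H_2 = 0.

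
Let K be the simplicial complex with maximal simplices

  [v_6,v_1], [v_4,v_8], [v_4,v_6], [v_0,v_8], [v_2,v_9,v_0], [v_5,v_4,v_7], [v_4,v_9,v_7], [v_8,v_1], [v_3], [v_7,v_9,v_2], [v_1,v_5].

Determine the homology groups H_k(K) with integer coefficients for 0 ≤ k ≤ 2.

H_0 = Z^2,  H_1 = Z^3,  H_2 = 0.

Take the total order v_0 < v_1 < v_2 < v_3 < v_4 < v_5 < v_6 < v_7 < v_8 < v_9 on the vertex set. Then K (dimension 2) consists of the simplices:

  0-simplices (10): [v_0], [v_1], [v_2], [v_3], [v_4], [v_5], [v_6], [v_7], [v_8], [v_9]
  1-simplices (15): (15 of them)
  2-simplices (4): [v_0,v_2,v_9], [v_2,v_7,v_9], [v_4,v_5,v_7], [v_4,v_7,v_9]

so the chain groups are C_0 ≅ Z^10, C_1 ≅ Z^15, C_2 ≅ Z^4.

∂_1: C_1 → C_0 maps an edge to its endpoints' difference, ∂[p,q] = q − p.
As a 10×15 matrix over Z this has rank 8, with invariant factors (1,1,1,1,1,1,1,1).

∂_2: C_2 → C_1 sends each 2-simplex [p,q,r] to [q,r] − [p,r] + [p,q]. For instance
  ∂[v_4,v_5,v_7] = [v_5,v_7] − [v_4,v_7] + [v_4,v_5],
  ∂[v_4,v_7,v_9] = [v_7,v_9] − [v_4,v_9] + [v_4,v_7].
This gives a 15×4 integer matrix of rank 4; reducing to Smith normal form yields diagonal entries (1,1,1,1).

Reading off H_k = ker ∂_k / im ∂_{k+1}:

  H_0: rank C_0 − rank ∂_1 = 10 − 8 = 2, and the invariant factors of ∂_1 are all 1, so H_0 ≅ Z^2.
  H_1: rank ker ∂_1 − rank ∂_2 = (15 − 8) − 4 = 3, and the invariant factors of ∂_2 are all 1, so H_1 ≅ Z^3.
  H_2: rank ker ∂_2 − rank ∂_3 = (4 − 4) − 0 = 0, and there is no ∂_3, so H_2 ≅ 0.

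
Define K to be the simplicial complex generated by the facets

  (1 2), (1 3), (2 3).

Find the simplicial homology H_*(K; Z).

Take the total order 1 < 2 < 3 on the vertex set. Then K (dimension 1) consists of the simplices:

  0-simplices (3): [1], [2], [3]
  1-simplices (3): [1,2], [1,3], [2,3]

so the chain groups are C_0 ≅ Z^3, C_1 ≅ Z^3.

The boundary map ∂_1: C_1 → C_0 maps an edge to its endpoints' difference, ∂[p,q] = q − p. For instance
  ∂[1,2] = [2] − [1].
The resulting 3×3 matrix has rank 2, and its Smith normal form has invariant factors (1,1).

Now H_k = ker ∂_k / im ∂_{k+1}, so:

  H_0: rank C_0 − rank ∂_1 = 3 − 2 = 1, and the invariant factors of ∂_1 are all 1, so H_0 ≅ Z.
  H_1: rank ker ∂_1 − rank ∂_2 = (3 − 2) − 0 = 1, and there is no ∂_2, so H_1 ≅ Z.

(K is a triangulation of the circle S^1.)

H_0 = Z,  H_1 = Z.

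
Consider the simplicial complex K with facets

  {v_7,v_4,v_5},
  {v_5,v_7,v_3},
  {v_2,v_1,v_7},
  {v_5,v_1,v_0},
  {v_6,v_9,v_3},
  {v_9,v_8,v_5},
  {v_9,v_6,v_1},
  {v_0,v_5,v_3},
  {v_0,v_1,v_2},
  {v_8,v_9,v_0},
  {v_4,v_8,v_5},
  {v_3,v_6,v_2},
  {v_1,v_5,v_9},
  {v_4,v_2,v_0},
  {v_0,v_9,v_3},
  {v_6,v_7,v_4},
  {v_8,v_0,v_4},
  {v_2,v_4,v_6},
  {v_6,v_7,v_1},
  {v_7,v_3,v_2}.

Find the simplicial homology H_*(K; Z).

Fix the vertex order v_0 < v_1 < v_2 < v_3 < v_4 < v_5 < v_6 < v_7 < v_8 < v_9 and write every simplex with vertices in increasing order. Then dim K = 2 and the simplices of K are:

  0-simplices (10): [v_0], [v_1], [v_2], [v_3], [v_4], [v_5], [v_6], [v_7], [v_8], [v_9]
  1-simplices (30): (30 of them)
  2-simplices (20): (20 of them)

Hence C_0 ≅ Z^10, C_1 ≅ Z^30, C_2 ≅ Z^20.

∂_1: C_1 → C_0 sends each edge [p,q] (with p < q) to q − p. For instance
  ∂[v_8,v_9] = [v_9] − [v_8].
As a 10×30 matrix over Z this has rank 9, with invariant factors (1,1,1,1,1,1,1,1,1).

Boundary ∂_2: C_2 → C_1 maps a triangle to the signed sum of its edges. For instance
  ∂[v_1,v_6,v_7] = [v_6,v_7] − [v_1,v_7] + [v_1,v_6],
  ∂[v_1,v_5,v_9] = [v_5,v_9] − [v_1,v_9] + [v_1,v_5].
The 30×20 boundary matrix has rank 20 and Smith normal form diag(1,1,1,1,1,1,1,1,1,1,1,1,1,1,1,1,1,1,1,2).

Reading off H_k = ker ∂_k / im ∂_{k+1}:

  H_0: rank C_0 − rank ∂_1 = 10 − 9 = 1, and the invariant factors of ∂_1 are all 1, so H_0 = Z.
  H_1: rank ker ∂_1 − rank ∂_2 = (30 − 9) − 20 = 1, and ∂_2 has invariant factor 2 > 1, so H_1 = Z × Z/2.
  H_2: rank ker ∂_2 − rank ∂_3 = (20 − 20) − 0 = 0, and there is no ∂_3, so H_2 = 0.

H_0 = Z,  H_1 = Z × Z/2,  H_2 = 0.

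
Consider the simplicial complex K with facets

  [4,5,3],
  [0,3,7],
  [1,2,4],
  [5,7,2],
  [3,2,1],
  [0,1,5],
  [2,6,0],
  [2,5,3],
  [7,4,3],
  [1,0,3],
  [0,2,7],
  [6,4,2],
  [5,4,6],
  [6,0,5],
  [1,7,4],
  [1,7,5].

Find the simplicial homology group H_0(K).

H_0 ≅ Z.

Take the total order 0 < 1 < 2 < 3 < 4 < 5 < 6 < 7 on the vertex set. Then K (dimension 2) consists of the simplices:

  0-simplices (8): [0], [1], [2], [3], [4], [5], [6], [7]
  1-simplices (24): (24 of them)
  2-simplices (16): [0,1,3], [0,1,5], [0,2,6], [0,2,7], [0,3,7], [0,5,6], [1,2,3], [1,2,4], [1,4,7], [1,5,7], [2,3,5], [2,4,6], [2,5,7], [3,4,5], [3,4,7], [4,5,6]

giving chain groups C_0 ≅ Z^8, C_1 ≅ Z^24, C_2 ≅ Z^16.

The boundary map ∂_1: C_1 → C_0 maps an edge to its endpoints' difference, ∂[p,q] = q − p. For instance
  ∂[2,4] = [4] − [2].
As a 8×24 matrix over Z this has rank 7, with invariant factors (1,1,1,1,1,1,1).

The boundary map ∂_2: C_2 → C_1 sends each 2-simplex [p,q,r] to [q,r] − [p,r] + [p,q]. For instance
  ∂[2,5,7] = [5,7] − [2,7] + [2,5],
  ∂[1,5,7] = [5,7] − [1,7] + [1,5].
The 24×16 boundary matrix has rank 15 and Smith normal form diag(1,1,1,1,1,1,1,1,1,1,1,1,1,1,1).

From H_k ≅ ker(∂_k) / im(∂_{k+1}) we obtain:

  H_0: rank C_0 − rank ∂_1 = 8 − 7 = 1, and the invariant factors of ∂_1 are all 1, so H_0 = Z.

(K is a triangulation of the torus T^2.)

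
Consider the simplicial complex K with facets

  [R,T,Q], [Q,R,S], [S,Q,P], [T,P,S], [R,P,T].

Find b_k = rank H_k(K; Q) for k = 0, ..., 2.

b_0 = 1, b_1 = 1, b_2 = 0.

K has 5 vertices, 10 edges, 5 triangles.
rank ∂_0 = 0, rank ∂_1 = 4 ⇒ b_0 = 5 − 0 − 4 = 1; all invariant factors of ∂_1 are 1 so no torsion. So H_0 = Z.
rank ∂_1 = 4, rank ∂_2 = 5 ⇒ b_1 = 10 − 4 − 5 = 1; all invariant factors of ∂_2 are 1 so no torsion. So H_1 = Z.
rank ∂_2 = 5, rank ∂_3 = 0 ⇒ b_2 = 5 − 5 − 0 = 0. So H_2 = 0.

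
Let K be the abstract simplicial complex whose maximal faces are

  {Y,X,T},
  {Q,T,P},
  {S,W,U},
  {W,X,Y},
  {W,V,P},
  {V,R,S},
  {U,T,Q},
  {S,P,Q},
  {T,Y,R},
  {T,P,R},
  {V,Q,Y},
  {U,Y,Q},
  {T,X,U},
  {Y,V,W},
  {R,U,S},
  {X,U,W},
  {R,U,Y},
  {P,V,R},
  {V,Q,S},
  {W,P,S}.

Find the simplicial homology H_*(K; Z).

Take the total order P < Q < R < S < T < U < V < W < X < Y on the vertex set. Then K (dimension 2) consists of the simplices:

  0-simplices (10): P, Q, R, S, T, U, V, W, X, Y
  1-simplices (30): PQ, PR, PS, PT, PV, PW, QS, QT, QU, QV, QY, RS, RT, RU, RV, RY, SU, SV, SW, TU, TX, TY, UW, UX, UY, VW, VY, WX, WY, XY
  2-simplices (20): PQS, PQT, PRT, PRV, PSW, PVW, QSV, QTU, QUY, QVY, RSU, RSV, RTY, RUY, SUW, TUX, TXY, UWX, VWY, WXY

giving chain groups C_0 ≅ Z^10, C_1 ≅ Z^30, C_2 ≅ Z^20.

Boundary ∂_1: C_1 → C_0 is given by ∂[p,q] = [q] − [p]. For instance
  ∂QT = T − Q.
As a 10×30 matrix over Z this has rank 9, with invariant factors (1,1,1,1,1,1,1,1,1).

The boundary map ∂_2: C_2 → C_1 sends each 2-simplex [p,q,r] to [q,r] − [p,r] + [p,q]. For instance
  ∂TUX = UX − TX + TU,
  ∂TXY = XY − TY + TX.
This gives a 30×20 integer matrix of rank 20; reducing to Smith normal form yields diagonal entries (1,1,1,1,1,1,1,1,1,1,1,1,1,1,1,1,1,1,1,2).

Reading off H_k = ker ∂_k / im ∂_{k+1}:

  H_0: rank C_0 − rank ∂_1 = 10 − 9 = 1, and the invariant factors of ∂_1 are all 1, so H_0 ≅ Z.
  H_1: rank ker ∂_1 − rank ∂_2 = (30 − 9) − 20 = 1, and ∂_2 has invariant factor 2 > 1, so H_1 ≅ Z ⊕ Z/2Z.
  H_2: rank ker ∂_2 − rank ∂_3 = (20 − 20) − 0 = 0, and there is no ∂_3, so H_2 ≅ 0.

(K is a triangulation of the Klein bottle.)

H_0 = Z,  H_1 = Z ⊕ Z/2Z,  H_2 = 0.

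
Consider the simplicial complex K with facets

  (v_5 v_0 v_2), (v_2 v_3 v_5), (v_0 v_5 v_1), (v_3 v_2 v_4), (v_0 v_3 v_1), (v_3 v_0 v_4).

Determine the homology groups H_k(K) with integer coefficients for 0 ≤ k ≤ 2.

H_0 ≅ Z,  H_1 ≅ Z,  H_2 = 0.

Take the total order v_0 < v_1 < v_2 < v_3 < v_4 < v_5 on the vertex set. Then K (dimension 2) consists of the simplices:

  0-simplices (6): [v_0], [v_1], [v_2], [v_3], [v_4], [v_5]
  1-simplices (12): [v_0,v_1], [v_0,v_2], [v_0,v_3], [v_0,v_4], [v_0,v_5], [v_1,v_3], [v_1,v_5], [v_2,v_3], [v_2,v_4], [v_2,v_5], [v_3,v_4], [v_3,v_5]
  2-simplices (6): [v_0,v_1,v_3], [v_0,v_1,v_5], [v_0,v_2,v_5], [v_0,v_3,v_4], [v_2,v_3,v_4], [v_2,v_3,v_5]

Hence C_0 ≅ Z^6, C_1 ≅ Z^12, C_2 ≅ Z^6.

∂_1: C_1 → C_0 maps an edge to its endpoints' difference, ∂[p,q] = q − p.
The 6×12 boundary matrix has rank 5 and Smith normal form diag(1,1,1,1,1).

Boundary ∂_2: C_2 → C_1 sends each 2-simplex [p,q,r] to [q,r] − [p,r] + [p,q]. For instance
  ∂[v_0,v_2,v_5] = [v_2,v_5] − [v_0,v_5] + [v_0,v_2],
  ∂[v_0,v_1,v_5] = [v_1,v_5] − [v_0,v_5] + [v_0,v_1].
As a 12×6 matrix over Z this has rank 6, with invariant factors (1,1,1,1,1,1).

From H_k ≅ ker(∂_k) / im(∂_{k+1}) we obtain:

  H_0: rank C_0 − rank ∂_1 = 6 − 5 = 1, and the invariant factors of ∂_1 are all 1, so H_0 = Z.
  H_1: rank ker ∂_1 − rank ∂_2 = (12 − 5) − 6 = 1, and the invariant factors of ∂_2 are all 1, so H_1 = Z.
  H_2: rank ker ∂_2 − rank ∂_3 = (6 − 6) − 0 = 0, and there is no ∂_3, so H_2 = 0.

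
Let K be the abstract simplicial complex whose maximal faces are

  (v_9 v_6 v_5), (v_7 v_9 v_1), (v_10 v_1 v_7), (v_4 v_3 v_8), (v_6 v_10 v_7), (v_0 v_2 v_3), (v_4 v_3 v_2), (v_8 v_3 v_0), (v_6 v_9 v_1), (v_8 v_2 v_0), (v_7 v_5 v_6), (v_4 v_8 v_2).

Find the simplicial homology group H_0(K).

H_0 = Z^2.

K has 11 vertices, 21 edges, 12 triangles.
rank ∂_0 = 0, rank ∂_1 = 9 ⇒ b_0 = 11 − 0 − 9 = 2; all invariant factors of ∂_1 are 1 so no torsion. So H_0 ≅ Z^2.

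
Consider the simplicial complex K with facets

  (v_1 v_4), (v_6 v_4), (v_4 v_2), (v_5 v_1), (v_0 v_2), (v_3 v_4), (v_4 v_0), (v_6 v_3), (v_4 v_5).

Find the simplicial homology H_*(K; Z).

K has 7 vertices, 9 edges.
rank ∂_0 = 0, rank ∂_1 = 6 ⇒ b_0 = 7 − 0 − 6 = 1; all invariant factors of ∂_1 are 1 so no torsion. So H_0 = Z.
rank ∂_1 = 6, rank ∂_2 = 0 ⇒ b_1 = 9 − 6 − 0 = 3. So H_1 = Z^3.

H_0 ≅ Z,  H_1 ≅ Z^3.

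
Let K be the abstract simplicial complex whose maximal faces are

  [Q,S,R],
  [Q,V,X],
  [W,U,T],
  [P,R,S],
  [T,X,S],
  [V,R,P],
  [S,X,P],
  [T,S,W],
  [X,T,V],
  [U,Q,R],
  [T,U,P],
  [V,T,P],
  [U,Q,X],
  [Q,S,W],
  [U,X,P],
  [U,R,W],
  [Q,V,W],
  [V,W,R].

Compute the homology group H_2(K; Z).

Order the vertices as P < Q < R < S < T < U < V < W < X. Listing each simplex with vertices in this order, K has dimension 2 with simplices:

  0-simplices (9): P, Q, R, S, T, U, V, W, X
  1-simplices (27): PR, PS, PT, PU, PV, PX, QR, QS, QU, QV, QW, QX, RS, RU, RV, RW, ST, SW, SX, TU, TV, TW, TX, UW, UX, VW, VX
  2-simplices (18): PRS, PRV, PSX, PTU, PTV, PUX, QRS, QRU, QSW, QUX, QVW, QVX, RUW, RVW, STW, STX, TUW, TVX

Hence C_0 ≅ Z^9, C_1 ≅ Z^27, C_2 ≅ Z^18.

Boundary ∂_1: C_1 → C_0 is given by ∂[p,q] = [q] − [p]. For instance
  ∂PV = V − P.
The 9×27 boundary matrix has rank 8 and Smith normal form diag(1,1,1,1,1,1,1,1).

The boundary map ∂_2: C_2 → C_1 sends each 2-simplex [p,q,r] to [q,r] − [p,r] + [p,q]. For instance
  ∂PTV = TV − PV + PT,
  ∂QUX = UX − QX + QU.
The 27×18 boundary matrix has rank 18 and Smith normal form diag(1,1,1,1,1,1,1,1,1,1,1,1,1,1,1,1,1,2).

Reading off H_k = ker ∂_k / im ∂_{k+1}:

  H_2: rank ker ∂_2 − rank ∂_3 = (18 − 18) − 0 = 0, and there is no ∂_3, so H_2 ≅ 0.

H_2 ≅ 0.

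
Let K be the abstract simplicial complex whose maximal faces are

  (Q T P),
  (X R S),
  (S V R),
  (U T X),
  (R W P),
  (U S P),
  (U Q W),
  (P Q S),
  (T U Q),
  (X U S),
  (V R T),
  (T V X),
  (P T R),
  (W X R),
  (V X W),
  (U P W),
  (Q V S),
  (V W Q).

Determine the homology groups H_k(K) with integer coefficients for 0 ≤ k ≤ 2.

H_0 ≅ Z,  H_1 ≅ Z ⊕ Z/2Z,  H_2 = 0.

K has 9 vertices, 27 edges, 18 triangles.
rank ∂_0 = 0, rank ∂_1 = 8 ⇒ b_0 = 9 − 0 − 8 = 1; all invariant factors of ∂_1 are 1 so no torsion. So H_0 ≅ Z.
rank ∂_1 = 8, rank ∂_2 = 18 ⇒ b_1 = 27 − 8 − 18 = 1; ∂_2 has invariant factor(s) [2] giving torsion. So H_1 ≅ Z ⊕ Z/2Z.
rank ∂_2 = 18, rank ∂_3 = 0 ⇒ b_2 = 18 − 18 − 0 = 0. So H_2 ≅ 0.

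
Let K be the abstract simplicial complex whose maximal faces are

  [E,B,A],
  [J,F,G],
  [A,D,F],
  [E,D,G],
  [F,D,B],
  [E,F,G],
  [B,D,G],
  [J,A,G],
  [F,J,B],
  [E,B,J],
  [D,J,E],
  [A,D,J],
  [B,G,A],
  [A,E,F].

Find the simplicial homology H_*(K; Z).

H_0 = Z,  H_1 = Z^2,  H_2 = Z.

K has 7 vertices, 21 edges, 14 triangles.
rank ∂_0 = 0, rank ∂_1 = 6 ⇒ b_0 = 7 − 0 − 6 = 1; all invariant factors of ∂_1 are 1 so no torsion. So H_0 = Z.
rank ∂_1 = 6, rank ∂_2 = 13 ⇒ b_1 = 21 − 6 − 13 = 2; all invariant factors of ∂_2 are 1 so no torsion. So H_1 = Z^2.
rank ∂_2 = 13, rank ∂_3 = 0 ⇒ b_2 = 14 − 13 − 0 = 1. So H_2 = Z.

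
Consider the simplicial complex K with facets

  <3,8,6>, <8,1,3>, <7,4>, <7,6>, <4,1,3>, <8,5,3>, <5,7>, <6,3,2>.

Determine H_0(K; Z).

H_0 ≅ Z.

Order the vertices as 1 < 2 < 3 < 4 < 5 < 6 < 7 < 8. Listing each simplex with vertices in this order, K has dimension 2 with simplices:

  0-simplices (8): [1], [2], [3], [4], [5], [6], [7], [8]
  1-simplices (14): [1,3], [1,4], [1,8], [2,3], [2,6], [3,4], [3,5], [3,6], [3,8], [4,7], [5,7], [5,8], [6,7], [6,8]
  2-simplices (5): [1,3,4], [1,3,8], [2,3,6], [3,5,8], [3,6,8]

so the chain groups are C_0 ≅ Z^8, C_1 ≅ Z^14, C_2 ≅ Z^5.

Boundary ∂_1: C_1 → C_0 maps an edge to its endpoints' difference, ∂[p,q] = q − p. For instance
  ∂[2,3] = [3] − [2].
The resulting 8×14 matrix has rank 7, and its Smith normal form has invariant factors (1,1,1,1,1,1,1).

The boundary map ∂_2: C_2 → C_1 sends each 2-simplex [p,q,r] to [q,r] − [p,r] + [p,q]. For instance
  ∂[3,5,8] = [5,8] − [3,8] + [3,5],
  ∂[3,6,8] = [6,8] − [3,8] + [3,6].
The resulting 14×5 matrix has rank 5, and its Smith normal form has invariant factors (1,1,1,1,1).

Reading off H_k = ker ∂_k / im ∂_{k+1}:

  H_0: rank C_0 − rank ∂_1 = 8 − 7 = 1, and the invariant factors of ∂_1 are all 1, so H_0 = Z.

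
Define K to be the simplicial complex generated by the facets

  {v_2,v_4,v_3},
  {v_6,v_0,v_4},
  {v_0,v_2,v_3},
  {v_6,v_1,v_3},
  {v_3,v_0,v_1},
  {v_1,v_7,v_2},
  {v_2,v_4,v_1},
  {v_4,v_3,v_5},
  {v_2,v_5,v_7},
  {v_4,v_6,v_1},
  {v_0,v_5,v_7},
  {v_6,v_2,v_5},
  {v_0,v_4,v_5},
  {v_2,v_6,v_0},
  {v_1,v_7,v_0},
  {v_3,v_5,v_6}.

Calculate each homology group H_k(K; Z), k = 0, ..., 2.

H_0 ≅ Z,  H_1 ≅ Z^2,  H_2 ≅ Z.

We work with the vertex ordering v_0 < v_1 < v_2 < v_3 < v_4 < v_5 < v_6 < v_7. The simplices of K, each written with vertices in increasing order, are:

  0-simplices (8): [v_0], [v_1], [v_2], [v_3], [v_4], [v_5], [v_6], [v_7]
  1-simplices (24): (24 of them)
  2-simplices (16): (16 of them)

so the chain groups are C_0 ≅ Z^8, C_1 ≅ Z^24, C_2 ≅ Z^16.

The boundary map ∂_1: C_1 → C_0 is given by ∂[p,q] = [q] − [p].
The resulting 8×24 matrix has rank 7, and its Smith normal form has invariant factors (1,1,1,1,1,1,1).

The boundary map ∂_2: C_2 → C_1 sends each 2-simplex [p,q,r] to [q,r] − [p,r] + [p,q]. For instance
  ∂[v_0,v_5,v_7] = [v_5,v_7] − [v_0,v_7] + [v_0,v_5],
  ∂[v_1,v_4,v_6] = [v_4,v_6] − [v_1,v_6] + [v_1,v_4].
This gives a 24×16 integer matrix of rank 15; reducing to Smith normal form yields diagonal entries (1,1,1,1,1,1,1,1,1,1,1,1,1,1,1).

From H_k ≅ ker(∂_k) / im(∂_{k+1}) we obtain:

  H_0: rank C_0 − rank ∂_1 = 8 − 7 = 1, and the invariant factors of ∂_1 are all 1, so H_0 = Z.
  H_1: rank ker ∂_1 − rank ∂_2 = (24 − 7) − 15 = 2, and the invariant factors of ∂_2 are all 1, so H_1 = Z^2.
  H_2: rank ker ∂_2 − rank ∂_3 = (16 − 15) − 0 = 1, and there is no ∂_3, so H_2 = Z.

As a check, the Euler characteristic is 8 − 24 + 16 = 0, which agrees with 1 − 2 + 1 = 0.
(K is a triangulation of the torus T^2.)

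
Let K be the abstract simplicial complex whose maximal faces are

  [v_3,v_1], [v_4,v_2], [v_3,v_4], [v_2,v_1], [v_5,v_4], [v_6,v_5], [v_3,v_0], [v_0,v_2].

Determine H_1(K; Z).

K has 7 vertices, 8 edges.
rank ∂_1 = 6, rank ∂_2 = 0 ⇒ b_1 = 8 − 6 − 0 = 2. So H_1 = Z^2.

H_1 ≅ Z^2.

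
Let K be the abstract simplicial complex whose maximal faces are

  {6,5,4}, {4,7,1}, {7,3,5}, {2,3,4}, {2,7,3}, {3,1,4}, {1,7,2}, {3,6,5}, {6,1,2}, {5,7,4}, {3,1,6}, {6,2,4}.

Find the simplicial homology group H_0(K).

K has 7 vertices, 18 edges, 12 triangles.
rank ∂_0 = 0, rank ∂_1 = 6 ⇒ b_0 = 7 − 0 − 6 = 1; all invariant factors of ∂_1 are 1 so no torsion. So H_0 ≅ Z.

H_0 = Z.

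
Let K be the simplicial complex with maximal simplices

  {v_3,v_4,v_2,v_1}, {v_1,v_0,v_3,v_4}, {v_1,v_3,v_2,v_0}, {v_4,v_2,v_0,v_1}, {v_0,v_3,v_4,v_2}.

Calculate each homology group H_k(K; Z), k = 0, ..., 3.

H_0 = Z,  H_1 = 0,  H_2 = 0,  H_3 = Z.

Order the vertices as v_0 < v_1 < v_2 < v_3 < v_4. Listing each simplex with vertices in this order, K has dimension 3 with simplices:

  0-simplices (5): [v_0], [v_1], [v_2], [v_3], [v_4]
  1-simplices (10): [v_0,v_1], [v_0,v_2], [v_0,v_3], [v_0,v_4], [v_1,v_2], [v_1,v_3], [v_1,v_4], [v_2,v_3], [v_2,v_4], [v_3,v_4]
  2-simplices (10): [v_0,v_1,v_2], [v_0,v_1,v_3], [v_0,v_1,v_4], [v_0,v_2,v_3], [v_0,v_2,v_4], [v_0,v_3,v_4], [v_1,v_2,v_3], [v_1,v_2,v_4], [v_1,v_3,v_4], [v_2,v_3,v_4]
  3-simplices (5): [v_0,v_1,v_2,v_3], [v_0,v_1,v_2,v_4], [v_0,v_1,v_3,v_4], [v_0,v_2,v_3,v_4], [v_1,v_2,v_3,v_4]

giving chain groups C_0 ≅ Z^5, C_1 ≅ Z^10, C_2 ≅ Z^10, C_3 ≅ Z^5.

The boundary map ∂_1: C_1 → C_0 maps an edge to its endpoints' difference, ∂[p,q] = q − p. For instance
  ∂[v_2,v_3] = [v_3] − [v_2].
The resulting 5×10 matrix has rank 4, and its Smith normal form has invariant factors (1,1,1,1).

∂_2: C_2 → C_1 acts by ∂[p,q,r] = [q,r] − [p,r] + [p,q]. For instance
  ∂[v_0,v_1,v_3] = [v_1,v_3] − [v_0,v_3] + [v_0,v_1],
  ∂[v_1,v_3,v_4] = [v_3,v_4] − [v_1,v_4] + [v_1,v_3].
This gives a 10×10 integer matrix of rank 6; reducing to Smith normal form yields diagonal entries (1,1,1,1,1,1).

Boundary ∂_3: C_3 → C_2 sends each 3-simplex σ to the alternating sum Σ_i (−1)^i (σ with its i-th vertex removed). For instance
  ∂[v_0,v_1,v_2,v_3] = [v_1,v_2,v_3] − [v_0,v_2,v_3] + [v_0,v_1,v_3] − [v_0,v_1,v_2],
  ∂[v_0,v_1,v_2,v_4] = [v_1,v_2,v_4] − [v_0,v_2,v_4] + [v_0,v_1,v_4] − [v_0,v_1,v_2].
The resulting 10×5 matrix has rank 4, and its Smith normal form has invariant factors (1,1,1,1).

From H_k ≅ ker(∂_k) / im(∂_{k+1}) we obtain:

  H_0: rank C_0 − rank ∂_1 = 5 − 4 = 1, and the invariant factors of ∂_1 are all 1, so H_0 = Z.
  H_1: rank ker ∂_1 − rank ∂_2 = (10 − 4) − 6 = 0, and the invariant factors of ∂_2 are all 1, so H_1 = 0.
  H_2: rank ker ∂_2 − rank ∂_3 = (10 − 6) − 4 = 0, and the invariant factors of ∂_3 are all 1, so H_2 = 0.
  H_3: rank ker ∂_3 − rank ∂_4 = (5 − 4) − 0 = 1, and there is no ∂_4, so H_3 = Z.

As a check, the Euler characteristic is 5 − 10 + 10 − 5 = 0, which agrees with 1 − 0 + 0 − 1 = 0.
(K is a triangulation of the 3-sphere S^3.)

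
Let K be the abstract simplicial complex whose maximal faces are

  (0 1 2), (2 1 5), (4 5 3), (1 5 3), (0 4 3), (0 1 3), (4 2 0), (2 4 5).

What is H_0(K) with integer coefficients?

H_0 = Z.

Order the vertices as 0 < 1 < 2 < 3 < 4 < 5. Listing each simplex with vertices in this order, K has dimension 2 with simplices:

  0-simplices (6): [0], [1], [2], [3], [4], [5]
  1-simplices (12): [0,1], [0,2], [0,3], [0,4], [1,2], [1,3], [1,5], [2,4], [2,5], [3,4], [3,5], [4,5]
  2-simplices (8): [0,1,2], [0,1,3], [0,2,4], [0,3,4], [1,2,5], [1,3,5], [2,4,5], [3,4,5]

so the chain groups are C_0 ≅ Z^6, C_1 ≅ Z^12, C_2 ≅ Z^8.

∂_1: C_1 → C_0 is given by ∂[p,q] = [q] − [p]. For instance
  ∂[3,5] = [5] − [3].
As a 6×12 matrix over Z this has rank 5, with invariant factors (1,1,1,1,1).

The boundary map ∂_2: C_2 → C_1 maps a triangle to the signed sum of its edges. For instance
  ∂[1,3,5] = [3,5] − [1,5] + [1,3],
  ∂[0,1,2] = [1,2] − [0,2] + [0,1].
This gives a 12×8 integer matrix of rank 7; reducing to Smith normal form yields diagonal entries (1,1,1,1,1,1,1).

From H_k ≅ ker(∂_k) / im(∂_{k+1}) we obtain:

  H_0: rank C_0 − rank ∂_1 = 6 − 5 = 1, and the invariant factors of ∂_1 are all 1, so H_0 ≅ Z.

(K is a triangulation of the 2-sphere S^2.)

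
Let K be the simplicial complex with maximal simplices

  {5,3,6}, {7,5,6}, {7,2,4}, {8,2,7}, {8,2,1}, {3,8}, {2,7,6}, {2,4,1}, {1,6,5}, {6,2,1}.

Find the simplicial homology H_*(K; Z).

We work with the vertex ordering 1 < 2 < 3 < 4 < 5 < 6 < 7 < 8. The simplices of K, each written with vertices in increasing order, are:

  0-simplices (8): [1], [2], [3], [4], [5], [6], [7], [8]
  1-simplices (17): [1,2], [1,4], [1,5], [1,6], [1,8], [2,4], [2,6], [2,7], [2,8], [3,5], [3,6], [3,8], [4,7], [5,6], [5,7], [6,7], [7,8]
  2-simplices (9): [1,2,4], [1,2,6], [1,2,8], [1,5,6], [2,4,7], [2,6,7], [2,7,8], [3,5,6], [5,6,7]

so the chain groups are C_0 ≅ Z^8, C_1 ≅ Z^17, C_2 ≅ Z^9.

∂_1: C_1 → C_0 maps an edge to its endpoints' difference, ∂[p,q] = q − p. For instance
  ∂[3,6] = [6] − [3].
This gives a 8×17 integer matrix of rank 7; reducing to Smith normal form yields diagonal entries (1,1,1,1,1,1,1).

The boundary map ∂_2: C_2 → C_1 maps a triangle to the signed sum of its edges. For instance
  ∂[1,2,6] = [2,6] − [1,6] + [1,2],
  ∂[1,2,4] = [2,4] − [1,4] + [1,2].
The resulting 17×9 matrix has rank 9, and its Smith normal form has invariant factors (1,1,1,1,1,1,1,1,1).

Computing H_k = (kernel of ∂_k) / (image of ∂_{k+1}):

  H_0: rank C_0 − rank ∂_1 = 8 − 7 = 1, and the invariant factors of ∂_1 are all 1, so H_0 = Z.
  H_1: rank ker ∂_1 − rank ∂_2 = (17 − 7) − 9 = 1, and the invariant factors of ∂_2 are all 1, so H_1 = Z.
  H_2: rank ker ∂_2 − rank ∂_3 = (9 − 9) − 0 = 0, and there is no ∂_3, so H_2 = 0.

H_0 = Z,  H_1 = Z,  H_2 = 0.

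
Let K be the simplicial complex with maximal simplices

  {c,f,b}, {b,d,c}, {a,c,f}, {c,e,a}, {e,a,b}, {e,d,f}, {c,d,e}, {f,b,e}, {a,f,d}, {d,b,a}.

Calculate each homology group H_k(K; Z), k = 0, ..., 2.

H_0 = Z,  H_1 = Z/2Z,  H_2 = 0.

Fix the vertex order a < b < c < d < e < f and write every simplex with vertices in increasing order. Then dim K = 2 and the simplices of K are:

  0-simplices (6): a, b, c, d, e, f
  1-simplices (15): ab, ac, ad, ae, af, bc, bd, be, bf, cd, ce, cf, de, df, ef
  2-simplices (10): abd, abe, ace, acf, adf, bcd, bcf, bef, cde, def

Hence C_0 ≅ Z^6, C_1 ≅ Z^15, C_2 ≅ Z^10.

∂_1: C_1 → C_0 maps an edge to its endpoints' difference, ∂[p,q] = q − p.
This gives a 6×15 integer matrix of rank 5; reducing to Smith normal form yields diagonal entries (1,1,1,1,1).

Boundary ∂_2: C_2 → C_1 acts by ∂[p,q,r] = [q,r] − [p,r] + [p,q]. For instance
  ∂bcd = cd − bd + bc,
  ∂abd = bd − ad + ab.
This gives a 15×10 integer matrix of rank 10; reducing to Smith normal form yields diagonal entries (1,1,1,1,1,1,1,1,1,2).

Reading off H_k = ker ∂_k / im ∂_{k+1}:

  H_0: rank C_0 − rank ∂_1 = 6 − 5 = 1, and the invariant factors of ∂_1 are all 1, so H_0 ≅ Z.
  H_1: rank ker ∂_1 − rank ∂_2 = (15 − 5) − 10 = 0, and ∂_2 has invariant factor 2 > 1, so H_1 ≅ Z/2Z.
  H_2: rank ker ∂_2 − rank ∂_3 = (10 − 10) − 0 = 0, and there is no ∂_3, so H_2 ≅ 0.

(K is a triangulation of the real projective plane RP^2.)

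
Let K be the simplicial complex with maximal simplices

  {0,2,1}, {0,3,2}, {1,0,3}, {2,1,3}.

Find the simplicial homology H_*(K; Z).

Fix the vertex order 0 < 1 < 2 < 3 and write every simplex with vertices in increasing order. Then dim K = 2 and the simplices of K are:

  0-simplices (4): [0], [1], [2], [3]
  1-simplices (6): [0,1], [0,2], [0,3], [1,2], [1,3], [2,3]
  2-simplices (4): [0,1,2], [0,1,3], [0,2,3], [1,2,3]

giving chain groups C_0 ≅ Z^4, C_1 ≅ Z^6, C_2 ≅ Z^4.

Boundary ∂_1: C_1 → C_0 is given by ∂[p,q] = [q] − [p].
This gives a 4×6 integer matrix of rank 3; reducing to Smith normal form yields diagonal entries (1,1,1).

∂_2: C_2 → C_1 acts by ∂[p,q,r] = [q,r] − [p,r] + [p,q]. For instance
  ∂[1,2,3] = [2,3] − [1,3] + [1,2],
  ∂[0,1,2] = [1,2] − [0,2] + [0,1].
The resulting 6×4 matrix has rank 3, and its Smith normal form has invariant factors (1,1,1).

From H_k ≅ ker(∂_k) / im(∂_{k+1}) we obtain:

  H_0: rank C_0 − rank ∂_1 = 4 − 3 = 1, and the invariant factors of ∂_1 are all 1, so H_0 ≅ Z.
  H_1: rank ker ∂_1 − rank ∂_2 = (6 − 3) − 3 = 0, and the invariant factors of ∂_2 are all 1, so H_1 ≅ 0.
  H_2: rank ker ∂_2 − rank ∂_3 = (4 − 3) − 0 = 1, and there is no ∂_3, so H_2 ≅ Z.

As a check, the Euler characteristic is 4 − 6 + 4 = 2, which agrees with 1 − 0 + 1 = 2.

H_0 ≅ Z,  H_1 = 0,  H_2 ≅ Z.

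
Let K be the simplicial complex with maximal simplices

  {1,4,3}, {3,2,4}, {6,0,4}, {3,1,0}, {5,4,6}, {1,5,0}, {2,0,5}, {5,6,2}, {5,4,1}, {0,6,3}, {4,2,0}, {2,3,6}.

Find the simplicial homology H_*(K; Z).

H_0 ≅ Z,  H_1 ≅ Z/2,  H_2 = 0.

We work with the vertex ordering 0 < 1 < 2 < 3 < 4 < 5 < 6. The simplices of K, each written with vertices in increasing order, are:

  0-simplices (7): [0], [1], [2], [3], [4], [5], [6]
  1-simplices (18): [0,1], [0,2], [0,3], [0,4], [0,5], [0,6], [1,3], [1,4], [1,5], [2,3], [2,4], [2,5], [2,6], [3,4], [3,6], [4,5], [4,6], [5,6]
  2-simplices (12): [0,1,3], [0,1,5], [0,2,4], [0,2,5], [0,3,6], [0,4,6], [1,3,4], [1,4,5], [2,3,4], [2,3,6], [2,5,6], [4,5,6]

so the chain groups are C_0 ≅ Z^7, C_1 ≅ Z^18, C_2 ≅ Z^12.

The boundary map ∂_1: C_1 → C_0 maps an edge to its endpoints' difference, ∂[p,q] = q − p. For instance
  ∂[2,6] = [6] − [2].
The 7×18 boundary matrix has rank 6 and Smith normal form diag(1,1,1,1,1,1).

The boundary map ∂_2: C_2 → C_1 sends each 2-simplex [p,q,r] to [q,r] − [p,r] + [p,q]. For instance
  ∂[0,2,5] = [2,5] − [0,5] + [0,2],
  ∂[0,1,5] = [1,5] − [0,5] + [0,1].
This gives a 18×12 integer matrix of rank 12; reducing to Smith normal form yields diagonal entries (1,1,1,1,1,1,1,1,1,1,1,2).

Now H_k = ker ∂_k / im ∂_{k+1}, so:

  H_0: rank C_0 − rank ∂_1 = 7 − 6 = 1, and the invariant factors of ∂_1 are all 1, so H_0 = Z.
  H_1: rank ker ∂_1 − rank ∂_2 = (18 − 6) − 12 = 0, and ∂_2 has invariant factor 2 > 1, so H_1 = Z/2.
  H_2: rank ker ∂_2 − rank ∂_3 = (12 − 12) − 0 = 0, and there is no ∂_3, so H_2 = 0.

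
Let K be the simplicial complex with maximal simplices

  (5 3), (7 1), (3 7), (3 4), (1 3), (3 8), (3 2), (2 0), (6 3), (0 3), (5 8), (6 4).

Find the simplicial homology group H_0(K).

H_0 = Z.

Order the vertices as 0 < 1 < 2 < 3 < 4 < 5 < 6 < 7 < 8. Listing each simplex with vertices in this order, K has dimension 1 with simplices:

  0-simplices (9): [0], [1], [2], [3], [4], [5], [6], [7], [8]
  1-simplices (12): [0,2], [0,3], [1,3], [1,7], [2,3], [3,4], [3,5], [3,6], [3,7], [3,8], [4,6], [5,8]

giving chain groups C_0 ≅ Z^9, C_1 ≅ Z^12.

Boundary ∂_1: C_1 → C_0 sends each edge [p,q] (with p < q) to q − p. For instance
  ∂[1,3] = [3] − [1].
The resulting 9×12 matrix has rank 8, and its Smith normal form has invariant factors (1,1,1,1,1,1,1,1).

Computing H_k = (kernel of ∂_k) / (image of ∂_{k+1}):

  H_0: rank C_0 − rank ∂_1 = 9 − 8 = 1, and the invariant factors of ∂_1 are all 1, so H_0 = Z.

(K is a triangulation of a wedge of 4 circles.)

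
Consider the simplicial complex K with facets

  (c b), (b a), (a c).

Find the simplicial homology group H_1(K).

H_1 = Z.

Order the vertices as a < b < c. Listing each simplex with vertices in this order, K has dimension 1 with simplices:

  0-simplices (3): a, b, c
  1-simplices (3): ab, ac, bc

Hence C_0 ≅ Z^3, C_1 ≅ Z^3.

Boundary ∂_1: C_1 → C_0 sends each edge [p,q] (with p < q) to q − p. For instance
  ∂ab = b − a.
This gives a 3×3 integer matrix of rank 2; reducing to Smith normal form yields diagonal entries (1,1).

From H_k ≅ ker(∂_k) / im(∂_{k+1}) we obtain:

  H_1: rank ker ∂_1 − rank ∂_2 = (3 − 2) − 0 = 1, and there is no ∂_2, so H_1 = Z.

(K is a triangulation of the circle S^1.)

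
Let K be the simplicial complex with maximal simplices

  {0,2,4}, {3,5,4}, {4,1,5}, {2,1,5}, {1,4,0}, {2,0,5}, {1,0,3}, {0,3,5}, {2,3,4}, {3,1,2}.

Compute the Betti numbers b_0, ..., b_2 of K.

Order the vertices as 0 < 1 < 2 < 3 < 4 < 5. Listing each simplex with vertices in this order, K has dimension 2 with simplices:

  0-simplices (6): [0], [1], [2], [3], [4], [5]
  1-simplices (15): [0,1], [0,2], [0,3], [0,4], [0,5], [1,2], [1,3], [1,4], [1,5], [2,3], [2,4], [2,5], [3,4], [3,5], [4,5]
  2-simplices (10): [0,1,3], [0,1,4], [0,2,4], [0,2,5], [0,3,5], [1,2,3], [1,2,5], [1,4,5], [2,3,4], [3,4,5]

giving chain groups C_0 ≅ Z^6, C_1 ≅ Z^15, C_2 ≅ Z^10.

Boundary ∂_1: C_1 → C_0 sends each edge [p,q] (with p < q) to q − p.
This gives a 6×15 integer matrix of rank 5; reducing to Smith normal form yields diagonal entries (1,1,1,1,1).

The boundary map ∂_2: C_2 → C_1 maps a triangle to the signed sum of its edges. For instance
  ∂[0,2,5] = [2,5] − [0,5] + [0,2],
  ∂[3,4,5] = [4,5] − [3,5] + [3,4].
As a 15×10 matrix over Z this has rank 10, with invariant factors (1,1,1,1,1,1,1,1,1,2).

From H_k ≅ ker(∂_k) / im(∂_{k+1}) we obtain:

  H_0: rank C_0 − rank ∂_1 = 6 − 5 = 1, and the invariant factors of ∂_1 are all 1, so H_0 ≅ Z.
  H_1: rank ker ∂_1 − rank ∂_2 = (15 − 5) − 10 = 0, and ∂_2 has invariant factor 2 > 1, so H_1 ≅ Z/2.
  H_2: rank ker ∂_2 − rank ∂_3 = (10 − 10) − 0 = 0, and there is no ∂_3, so H_2 ≅ 0.

As a check, the Euler characteristic is 6 − 15 + 10 = 1, which agrees with 1 − 0 + 0 = 1.

Hence the Betti numbers are b_0 = 1, b_1 = 0, b_2 = 0.

b_0 = 1, b_1 = 0, b_2 = 0.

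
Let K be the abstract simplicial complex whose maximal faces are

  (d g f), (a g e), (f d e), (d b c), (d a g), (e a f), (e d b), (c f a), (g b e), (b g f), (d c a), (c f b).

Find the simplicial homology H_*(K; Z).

H_0 = Z,  H_1 = Z/2,  H_2 = 0.

Take the total order a < b < c < d < e < f < g on the vertex set. Then K (dimension 2) consists of the simplices:

  0-simplices (7): a, b, c, d, e, f, g
  1-simplices (18): ac, ad, ae, af, ag, bc, bd, be, bf, bg, cd, cf, de, df, dg, ef, eg, fg
  2-simplices (12): acd, acf, adg, aef, aeg, bcd, bcf, bde, beg, bfg, def, dfg

giving chain groups C_0 ≅ Z^7, C_1 ≅ Z^18, C_2 ≅ Z^12.

∂_1: C_1 → C_0 maps an edge to its endpoints' difference, ∂[p,q] = q − p. For instance
  ∂ad = d − a.
The resulting 7×18 matrix has rank 6, and its Smith normal form has invariant factors (1,1,1,1,1,1).

Boundary ∂_2: C_2 → C_1 sends each 2-simplex [p,q,r] to [q,r] − [p,r] + [p,q]. For instance
  ∂bde = de − be + bd,
  ∂acf = cf − af + ac.
The resulting 18×12 matrix has rank 12, and its Smith normal form has invariant factors (1,1,1,1,1,1,1,1,1,1,1,2).

Reading off H_k = ker ∂_k / im ∂_{k+1}:

  H_0: rank C_0 − rank ∂_1 = 7 − 6 = 1, and the invariant factors of ∂_1 are all 1, so H_0 ≅ Z.
  H_1: rank ker ∂_1 − rank ∂_2 = (18 − 6) − 12 = 0, and ∂_2 has invariant factor 2 > 1, so H_1 ≅ Z/2.
  H_2: rank ker ∂_2 − rank ∂_3 = (12 − 12) − 0 = 0, and there is no ∂_3, so H_2 ≅ 0.

As a check, the Euler characteristic is 7 − 18 + 12 = 1, which agrees with 1 − 0 + 0 = 1.
(K is a triangulation of the real projective plane RP^2.)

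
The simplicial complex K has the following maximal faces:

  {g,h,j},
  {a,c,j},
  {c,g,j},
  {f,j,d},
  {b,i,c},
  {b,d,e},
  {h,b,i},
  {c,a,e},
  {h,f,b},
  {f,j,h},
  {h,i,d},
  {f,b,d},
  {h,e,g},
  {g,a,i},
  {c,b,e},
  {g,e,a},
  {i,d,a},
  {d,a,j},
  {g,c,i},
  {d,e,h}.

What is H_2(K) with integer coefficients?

We work with the vertex ordering a < b < c < d < e < f < g < h < i < j. The simplices of K, each written with vertices in increasing order, are:

  0-simplices (10): a, b, c, d, e, f, g, h, i, j
  1-simplices (30): ac, ad, ae, ag, ai, aj, bc, bd, be, bf, bh, bi, ce, cg, ci, cj, de, df, dh, di, dj, eg, eh, fh, fj, gh, gi, gj, hi, hj
  2-simplices (20): ace, acj, adi, adj, aeg, agi, bce, bci, bde, bdf, bfh, bhi, cgi, cgj, deh, dfj, dhi, egh, fhj, ghj

giving chain groups C_0 ≅ Z^10, C_1 ≅ Z^30, C_2 ≅ Z^20.

Boundary ∂_1: C_1 → C_0 is given by ∂[p,q] = [q] − [p]. For instance
  ∂aj = j − a.
The resulting 10×30 matrix has rank 9, and its Smith normal form has invariant factors (1,1,1,1,1,1,1,1,1).

Boundary ∂_2: C_2 → C_1 sends each 2-simplex [p,q,r] to [q,r] − [p,r] + [p,q]. For instance
  ∂acj = cj − aj + ac,
  ∂bde = de − be + bd.
The resulting 30×20 matrix has rank 20, and its Smith normal form has invariant factors (1,1,1,1,1,1,1,1,1,1,1,1,1,1,1,1,1,1,1,2).

Computing H_k = (kernel of ∂_k) / (image of ∂_{k+1}):

  H_2: rank ker ∂_2 − rank ∂_3 = (20 − 20) − 0 = 0, and there is no ∂_3, so H_2 ≅ 0.

(K is a triangulation of the Klein bottle.)

H_2 ≅ 0.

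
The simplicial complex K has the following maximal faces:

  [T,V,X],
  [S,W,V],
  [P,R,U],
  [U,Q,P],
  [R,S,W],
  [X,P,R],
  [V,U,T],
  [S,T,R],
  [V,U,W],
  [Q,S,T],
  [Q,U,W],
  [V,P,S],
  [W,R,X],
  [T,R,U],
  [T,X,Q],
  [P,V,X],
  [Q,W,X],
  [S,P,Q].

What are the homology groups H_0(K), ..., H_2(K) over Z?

Fix the vertex order P < Q < R < S < T < U < V < W < X and write every simplex with vertices in increasing order. Then dim K = 2 and the simplices of K are:

  0-simplices (9): P, Q, R, S, T, U, V, W, X
  1-simplices (27): PQ, PR, PS, PU, PV, PX, QS, QT, QU, QW, QX, RS, RT, RU, RW, RX, ST, SV, SW, TU, TV, TX, UV, UW, VW, VX, WX
  2-simplices (18): PQS, PQU, PRU, PRX, PSV, PVX, QST, QTX, QUW, QWX, RST, RSW, RTU, RWX, SVW, TUV, TVX, UVW

Hence C_0 ≅ Z^9, C_1 ≅ Z^27, C_2 ≅ Z^18.

The boundary map ∂_1: C_1 → C_0 is given by ∂[p,q] = [q] − [p]. For instance
  ∂TU = U − T.
As a 9×27 matrix over Z this has rank 8, with invariant factors (1,1,1,1,1,1,1,1).

∂_2: C_2 → C_1 sends each 2-simplex [p,q,r] to [q,r] − [p,r] + [p,q]. For instance
  ∂UVW = VW − UW + UV,
  ∂PVX = VX − PX + PV.
This gives a 27×18 integer matrix of rank 17; reducing to Smith normal form yields diagonal entries (1,1,1,1,1,1,1,1,1,1,1,1,1,1,1,1,1).

Now H_k = ker ∂_k / im ∂_{k+1}, so:

  H_0: rank C_0 − rank ∂_1 = 9 − 8 = 1, and the invariant factors of ∂_1 are all 1, so H_0 ≅ Z.
  H_1: rank ker ∂_1 − rank ∂_2 = (27 − 8) − 17 = 2, and the invariant factors of ∂_2 are all 1, so H_1 ≅ Z^2.
  H_2: rank ker ∂_2 − rank ∂_3 = (18 − 17) − 0 = 1, and there is no ∂_3, so H_2 ≅ Z.

As a check, the Euler characteristic is 9 − 27 + 18 = 0, which agrees with 1 − 2 + 1 = 0.

H_0 ≅ Z,  H_1 ≅ Z^2,  H_2 ≅ Z.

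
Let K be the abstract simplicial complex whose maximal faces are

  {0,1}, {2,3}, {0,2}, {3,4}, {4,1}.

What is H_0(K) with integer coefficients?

H_0 = Z.

Take the total order 0 < 1 < 2 < 3 < 4 on the vertex set. Then K (dimension 1) consists of the simplices:

  0-simplices (5): [0], [1], [2], [3], [4]
  1-simplices (5): [0,1], [0,2], [1,4], [2,3], [3,4]

so the chain groups are C_0 ≅ Z^5, C_1 ≅ Z^5.

The boundary map ∂_1: C_1 → C_0 maps an edge to its endpoints' difference, ∂[p,q] = q − p. For instance
  ∂[1,4] = [4] − [1].
The 5×5 boundary matrix has rank 4 and Smith normal form diag(1,1,1,1).

Now H_k = ker ∂_k / im ∂_{k+1}, so:

  H_0: rank C_0 − rank ∂_1 = 5 − 4 = 1, and the invariant factors of ∂_1 are all 1, so H_0 = Z.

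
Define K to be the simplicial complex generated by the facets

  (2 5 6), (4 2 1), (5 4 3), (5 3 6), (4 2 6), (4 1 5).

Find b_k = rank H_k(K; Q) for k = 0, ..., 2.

b_0 = 1, b_1 = 1, b_2 = 0.

Order the vertices as 1 < 2 < 3 < 4 < 5 < 6. Listing each simplex with vertices in this order, K has dimension 2 with simplices:

  0-simplices (6): [1], [2], [3], [4], [5], [6]
  1-simplices (12): [1,2], [1,4], [1,5], [2,4], [2,5], [2,6], [3,4], [3,5], [3,6], [4,5], [4,6], [5,6]
  2-simplices (6): [1,2,4], [1,4,5], [2,4,6], [2,5,6], [3,4,5], [3,5,6]

Hence C_0 ≅ Z^6, C_1 ≅ Z^12, C_2 ≅ Z^6.

The boundary map ∂_1: C_1 → C_0 maps an edge to its endpoints' difference, ∂[p,q] = q − p.
The resulting 6×12 matrix has rank 5, and its Smith normal form has invariant factors (1,1,1,1,1).

The boundary map ∂_2: C_2 → C_1 acts by ∂[p,q,r] = [q,r] − [p,r] + [p,q]. For instance
  ∂[2,4,6] = [4,6] − [2,6] + [2,4],
  ∂[1,2,4] = [2,4] − [1,4] + [1,2].
This gives a 12×6 integer matrix of rank 6; reducing to Smith normal form yields diagonal entries (1,1,1,1,1,1).

Computing H_k = (kernel of ∂_k) / (image of ∂_{k+1}):

  H_0: rank C_0 − rank ∂_1 = 6 − 5 = 1, and the invariant factors of ∂_1 are all 1, so H_0 = Z.
  H_1: rank ker ∂_1 − rank ∂_2 = (12 − 5) − 6 = 1, and the invariant factors of ∂_2 are all 1, so H_1 = Z.
  H_2: rank ker ∂_2 − rank ∂_3 = (6 − 6) − 0 = 0, and there is no ∂_3, so H_2 = 0.

As a check, the Euler characteristic is 6 − 12 + 6 = 0, which agrees with 1 − 1 + 0 = 0.
(K is a triangulation of the cylinder S^1 x I.)

Hence the Betti numbers are b_0 = 1, b_1 = 1, b_2 = 0.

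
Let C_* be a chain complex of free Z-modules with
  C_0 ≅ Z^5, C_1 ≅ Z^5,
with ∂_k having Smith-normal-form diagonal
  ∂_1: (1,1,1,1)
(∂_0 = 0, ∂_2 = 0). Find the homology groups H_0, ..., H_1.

H_0 = Z,  H_1 = Z.

H_0: b_0 = 5 − 0 − 4 = 1; torsion from ∂_1 factors > 1: none. So H_0 = Z.
H_1: b_1 = 5 − 4 − 0 = 1; torsion from ∂_2 factors > 1: none. So H_1 = Z.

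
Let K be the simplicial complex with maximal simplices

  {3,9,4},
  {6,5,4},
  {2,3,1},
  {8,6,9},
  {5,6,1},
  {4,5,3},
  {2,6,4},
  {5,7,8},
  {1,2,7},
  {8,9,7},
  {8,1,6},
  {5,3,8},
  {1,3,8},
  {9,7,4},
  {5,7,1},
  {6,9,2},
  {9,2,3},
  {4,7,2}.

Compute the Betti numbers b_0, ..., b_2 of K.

Take the total order 1 < 2 < 3 < 4 < 5 < 6 < 7 < 8 < 9 on the vertex set. Then K (dimension 2) consists of the simplices:

  0-simplices (9): [1], [2], [3], [4], [5], [6], [7], [8], [9]
  1-simplices (27): (27 of them)
  2-simplices (18): [1,2,3], [1,2,7], [1,3,8], [1,5,6], [1,5,7], [1,6,8], [2,3,9], [2,4,6], [2,4,7], [2,6,9], [3,4,5], [3,4,9], [3,5,8], [4,5,6], [4,7,9], [5,7,8], [6,8,9], [7,8,9]

Hence C_0 ≅ Z^9, C_1 ≅ Z^27, C_2 ≅ Z^18.

Boundary ∂_1: C_1 → C_0 maps an edge to its endpoints' difference, ∂[p,q] = q − p.
The 9×27 boundary matrix has rank 8 and Smith normal form diag(1,1,1,1,1,1,1,1).

Boundary ∂_2: C_2 → C_1 sends each 2-simplex [p,q,r] to [q,r] − [p,r] + [p,q]. For instance
  ∂[2,3,9] = [3,9] − [2,9] + [2,3],
  ∂[5,7,8] = [7,8] − [5,8] + [5,7].
As a 27×18 matrix over Z this has rank 18, with invariant factors (1,1,1,1,1,1,1,1,1,1,1,1,1,1,1,1,1,2).

Computing H_k = (kernel of ∂_k) / (image of ∂_{k+1}):

  H_0: rank C_0 − rank ∂_1 = 9 − 8 = 1, and the invariant factors of ∂_1 are all 1, so H_0 ≅ Z.
  H_1: rank ker ∂_1 − rank ∂_2 = (27 − 8) − 18 = 1, and ∂_2 has invariant factor 2 > 1, so H_1 ≅ Z ⊕ Z/2Z.
  H_2: rank ker ∂_2 − rank ∂_3 = (18 − 18) − 0 = 0, and there is no ∂_3, so H_2 ≅ 0.

As a check, the Euler characteristic is 9 − 27 + 18 = 0, which agrees with 1 − 1 + 0 = 0.

Hence the Betti numbers are b_0 = 1, b_1 = 1, b_2 = 0.

b_0 = 1, b_1 = 1, b_2 = 0.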